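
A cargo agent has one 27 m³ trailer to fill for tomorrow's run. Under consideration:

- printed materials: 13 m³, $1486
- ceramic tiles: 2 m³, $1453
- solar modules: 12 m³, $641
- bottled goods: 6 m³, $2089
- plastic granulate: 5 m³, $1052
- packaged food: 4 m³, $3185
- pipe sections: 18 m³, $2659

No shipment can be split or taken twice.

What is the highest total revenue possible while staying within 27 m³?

8213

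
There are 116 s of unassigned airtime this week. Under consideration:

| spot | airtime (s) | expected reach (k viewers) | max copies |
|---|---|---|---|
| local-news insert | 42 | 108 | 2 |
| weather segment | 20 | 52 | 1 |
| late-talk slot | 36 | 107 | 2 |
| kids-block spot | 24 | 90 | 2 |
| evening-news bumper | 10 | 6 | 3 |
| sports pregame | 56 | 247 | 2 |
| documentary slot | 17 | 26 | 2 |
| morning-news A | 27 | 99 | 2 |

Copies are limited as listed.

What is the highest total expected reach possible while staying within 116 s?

By expected reach per s: sports pregame 4.41, kids-block spot 3.75, morning-news A 3.67, late-talk slot 2.97 lead.
Taking 2×sports pregame: 112 s used, 494 in expected reach.
That's the maximum — no swap from here does better than 494.

494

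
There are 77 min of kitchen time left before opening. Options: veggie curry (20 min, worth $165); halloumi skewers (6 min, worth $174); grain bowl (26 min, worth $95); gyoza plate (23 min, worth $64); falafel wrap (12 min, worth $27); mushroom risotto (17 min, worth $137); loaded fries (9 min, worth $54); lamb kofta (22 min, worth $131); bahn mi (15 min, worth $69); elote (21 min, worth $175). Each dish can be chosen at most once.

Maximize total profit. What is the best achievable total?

The ratio ordering already packs tightly: veggie curry + halloumi skewers + mushroom risotto + loaded fries + elote, 73 min, 705.
The spare 4 min is too small for any remaining dish, and no exchange beats 705.

705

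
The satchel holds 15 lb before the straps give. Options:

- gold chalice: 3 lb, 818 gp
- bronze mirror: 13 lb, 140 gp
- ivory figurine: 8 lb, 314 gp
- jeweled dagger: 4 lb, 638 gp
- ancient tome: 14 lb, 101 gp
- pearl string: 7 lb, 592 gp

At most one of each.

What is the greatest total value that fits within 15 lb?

2048

By value per lb: gold chalice 272.67, jeweled dagger 159.50, pearl string 84.57 lead.
Gold chalice + jeweled dagger + pearl string uses 14 of the 15 lb and totals 2048.
Next best is gold chalice + ivory figurine + jeweled dagger at 1770 (15 lb) — short by 278.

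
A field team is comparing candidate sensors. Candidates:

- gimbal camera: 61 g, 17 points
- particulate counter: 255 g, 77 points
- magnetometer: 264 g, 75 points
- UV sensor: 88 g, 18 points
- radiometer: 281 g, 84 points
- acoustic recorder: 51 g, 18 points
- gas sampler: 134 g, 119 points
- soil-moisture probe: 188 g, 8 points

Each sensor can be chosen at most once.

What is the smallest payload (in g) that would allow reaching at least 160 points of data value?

334

Look for the lowest-payload combination reaching 160.
Taking gimbal camera + UV sensor + acoustic recorder + gas sampler gives 172 (≥ 160) for 334 g.
No combination under 334 g hits 160.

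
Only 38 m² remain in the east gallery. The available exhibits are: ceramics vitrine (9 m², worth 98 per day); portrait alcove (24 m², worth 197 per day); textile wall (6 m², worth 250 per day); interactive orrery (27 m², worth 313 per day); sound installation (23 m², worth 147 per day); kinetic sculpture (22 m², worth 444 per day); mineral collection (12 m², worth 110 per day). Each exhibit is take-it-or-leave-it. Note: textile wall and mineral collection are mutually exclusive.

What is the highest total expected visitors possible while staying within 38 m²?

Taking ceramics vitrine + textile wall + kinetic sculpture: 37 m² used, 792 in expected visitors.
The closest alternative, textile wall + kinetic sculpture, reaches only 694.

792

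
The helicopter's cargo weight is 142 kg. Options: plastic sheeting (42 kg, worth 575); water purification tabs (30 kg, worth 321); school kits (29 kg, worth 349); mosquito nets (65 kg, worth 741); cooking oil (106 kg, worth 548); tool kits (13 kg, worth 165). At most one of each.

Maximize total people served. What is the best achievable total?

Ranking by ratio (people served/kg): plastic sheeting 13.69, tool kits 12.69, school kits 12.03, mosquito nets 11.40.
The ratio heuristic lands on plastic sheeting + water purification tabs + school kits + tool kits (1410) but leaves 28 kg idle.
The 43 kg tied up in water purification tabs and tool kits is better spent on mosquito nets — total rises to 1665 (136 kg).

1665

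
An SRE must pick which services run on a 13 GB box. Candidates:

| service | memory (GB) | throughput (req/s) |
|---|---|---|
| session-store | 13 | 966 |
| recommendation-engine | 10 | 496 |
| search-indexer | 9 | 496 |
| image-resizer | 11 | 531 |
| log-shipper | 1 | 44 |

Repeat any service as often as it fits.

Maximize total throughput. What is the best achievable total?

966

Ranking by ratio (throughput/GB): session-store 74.31, search-indexer 55.11, recommendation-engine 49.60.
Best packing: session-store — 13 GB, 966 total.
That's the maximum — no swap from here does better than 966.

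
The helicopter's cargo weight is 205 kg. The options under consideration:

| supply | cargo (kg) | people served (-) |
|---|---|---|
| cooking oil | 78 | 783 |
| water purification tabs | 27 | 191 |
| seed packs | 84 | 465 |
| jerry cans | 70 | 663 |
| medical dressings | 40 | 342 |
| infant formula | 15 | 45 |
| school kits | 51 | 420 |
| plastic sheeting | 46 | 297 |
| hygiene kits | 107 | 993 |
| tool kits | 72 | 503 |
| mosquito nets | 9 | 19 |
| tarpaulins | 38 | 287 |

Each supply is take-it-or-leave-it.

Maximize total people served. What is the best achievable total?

1866

Taking the top-ratio supplies first gives cooking oil + jerry cans + medical dressings + infant formula for 1833 (203 kg).
The 55 kg tied up in medical dressings and infant formula is better spent on school kits — total rises to 1866 (199 kg).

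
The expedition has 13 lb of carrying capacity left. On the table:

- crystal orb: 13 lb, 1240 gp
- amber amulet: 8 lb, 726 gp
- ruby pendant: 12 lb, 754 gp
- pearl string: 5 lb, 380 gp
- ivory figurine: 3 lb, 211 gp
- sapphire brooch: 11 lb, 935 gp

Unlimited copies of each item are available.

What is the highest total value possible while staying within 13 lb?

1240

Best packing: crystal orb — 13 lb, 1240 total.
Every other selection either busts 13 lb or fails to beat 1240.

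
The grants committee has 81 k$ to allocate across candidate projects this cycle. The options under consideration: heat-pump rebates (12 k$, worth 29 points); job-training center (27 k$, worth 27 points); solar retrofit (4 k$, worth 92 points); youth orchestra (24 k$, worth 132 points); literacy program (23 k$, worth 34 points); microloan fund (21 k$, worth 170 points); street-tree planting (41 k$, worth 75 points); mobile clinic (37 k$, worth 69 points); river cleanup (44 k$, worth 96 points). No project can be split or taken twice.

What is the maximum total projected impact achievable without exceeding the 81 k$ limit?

Taking the top-ratio projects first gives heat-pump rebates + solar retrofit + youth orchestra + microloan fund for 423 (61 k$).
Dropping heat-pump rebates frees 12 k$; slotting in literacy program (23 k$) lifts the total to 428 at 72 k$.
Nothing else within 81 k$ beats 428.

428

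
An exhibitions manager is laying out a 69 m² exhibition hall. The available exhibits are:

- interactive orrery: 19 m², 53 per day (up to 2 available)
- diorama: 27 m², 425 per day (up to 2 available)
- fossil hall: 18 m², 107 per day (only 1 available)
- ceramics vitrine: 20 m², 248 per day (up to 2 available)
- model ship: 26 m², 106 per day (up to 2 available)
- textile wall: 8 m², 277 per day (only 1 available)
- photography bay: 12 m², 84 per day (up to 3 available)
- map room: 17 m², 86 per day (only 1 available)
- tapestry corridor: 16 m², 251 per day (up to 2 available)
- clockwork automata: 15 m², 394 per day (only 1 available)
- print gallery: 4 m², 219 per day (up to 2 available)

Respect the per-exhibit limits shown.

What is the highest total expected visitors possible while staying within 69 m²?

The ratio heuristic lands on diorama + textile wall + clockwork automata + 2×print gallery (1534) but leaves 11 m² idle.
Replace diorama with 2×tapestry corridor: the trade gains 77 net, giving 1611 at 63 m².
Nothing else within 69 m² beats 1611.

1611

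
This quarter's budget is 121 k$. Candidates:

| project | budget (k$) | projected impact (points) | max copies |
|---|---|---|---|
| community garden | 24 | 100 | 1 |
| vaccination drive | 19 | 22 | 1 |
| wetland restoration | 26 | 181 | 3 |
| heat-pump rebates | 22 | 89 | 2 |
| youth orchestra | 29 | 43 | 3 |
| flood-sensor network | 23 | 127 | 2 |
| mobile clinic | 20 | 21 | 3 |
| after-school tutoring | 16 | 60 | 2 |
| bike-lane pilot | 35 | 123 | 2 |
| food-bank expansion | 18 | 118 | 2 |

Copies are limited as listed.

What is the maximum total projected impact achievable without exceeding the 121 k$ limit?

Greedy by ratio would take 3×wetland restoration + 2×food-bank expansion: 114 k$ used, total 779.
Dropping food-bank expansion frees 18 k$; slotting in flood-sensor network (23 k$) lifts the total to 788 at 119 k$.
That's the maximum — no swap from here does better than 788.

788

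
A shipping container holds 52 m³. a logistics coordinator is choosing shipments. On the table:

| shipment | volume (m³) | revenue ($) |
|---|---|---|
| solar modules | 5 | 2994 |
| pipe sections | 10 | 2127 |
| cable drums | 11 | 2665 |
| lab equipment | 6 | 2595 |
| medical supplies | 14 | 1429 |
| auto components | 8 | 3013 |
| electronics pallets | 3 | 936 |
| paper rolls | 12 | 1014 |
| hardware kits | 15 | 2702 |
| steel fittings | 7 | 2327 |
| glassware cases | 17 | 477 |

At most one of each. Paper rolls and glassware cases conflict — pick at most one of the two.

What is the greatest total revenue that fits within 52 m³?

16657

Ranking by ratio (revenue/m³): solar modules 598.80, lab equipment 432.50, auto components 376.62, steel fittings 332.43.
The ratio ordering already packs tightly: solar modules + pipe sections + cable drums + lab equipment + auto components + electronics pallets + steel fittings, 50 m³, 16657.
Runner-up solar modules + cable drums + lab equipment + auto components + hardware kits + steel fittings tops out at 16296.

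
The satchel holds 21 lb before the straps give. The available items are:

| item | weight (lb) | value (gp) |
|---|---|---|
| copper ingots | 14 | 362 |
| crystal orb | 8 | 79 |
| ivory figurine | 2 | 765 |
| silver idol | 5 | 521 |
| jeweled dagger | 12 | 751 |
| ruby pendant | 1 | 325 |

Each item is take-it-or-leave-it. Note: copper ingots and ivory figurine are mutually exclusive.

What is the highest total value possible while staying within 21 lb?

Best packing: ivory figurine + silver idol + jeweled dagger + ruby pendant — 20 lb, 2362 total.

2362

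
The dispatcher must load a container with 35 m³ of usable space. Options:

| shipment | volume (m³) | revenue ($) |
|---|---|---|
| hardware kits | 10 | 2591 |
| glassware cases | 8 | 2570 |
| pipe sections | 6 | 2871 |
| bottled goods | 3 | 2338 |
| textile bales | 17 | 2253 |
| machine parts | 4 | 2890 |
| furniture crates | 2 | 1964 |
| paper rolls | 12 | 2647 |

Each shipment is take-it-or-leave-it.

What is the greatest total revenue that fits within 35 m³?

15280

By revenue per m³: furniture crates 982.00, bottled goods 779.33, machine parts 722.50, pipe sections 478.50 lead.
Filling by ratio: hardware kits + glassware cases + pipe sections + bottled goods + machine parts + furniture crates for 15224, with 2 m³ left unused.
Replace hardware kits with paper rolls: the trade gains 56 net, giving 15280 at 35 m³.
Next best is hardware kits + glassware cases + pipe sections + bottled goods + machine parts + furniture crates at 15224 (33 m³) — short by 56.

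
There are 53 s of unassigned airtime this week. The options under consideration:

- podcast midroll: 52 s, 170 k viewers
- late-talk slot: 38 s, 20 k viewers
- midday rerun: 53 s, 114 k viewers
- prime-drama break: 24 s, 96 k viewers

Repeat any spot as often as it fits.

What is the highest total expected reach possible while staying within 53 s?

192

Ranking by ratio (expected reach/s): prime-drama break 4.00, podcast midroll 3.27, midday rerun 2.15, late-talk slot 0.53.
2×prime-drama break uses 48 of the 53 s and totals 192.
The spare 5 s is too small for any remaining spot, and no exchange beats 192.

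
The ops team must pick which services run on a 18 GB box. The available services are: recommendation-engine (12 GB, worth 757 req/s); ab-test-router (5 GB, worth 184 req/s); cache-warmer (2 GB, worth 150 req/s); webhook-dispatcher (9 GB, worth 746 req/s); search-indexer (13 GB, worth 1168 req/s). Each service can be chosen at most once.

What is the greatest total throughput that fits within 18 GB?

1352

Density check — search-indexer 89.85, webhook-dispatcher 82.89, cache-warmer 75.00, recommendation-engine 63.08 are the best per GB.
Taking the top-ratio services first gives cache-warmer + search-indexer for 1318 (15 GB).
Replace cache-warmer with ab-test-router: the trade gains 34 net, giving 1352 at 18 GB.
That's the maximum — no swap from here does better than 1352.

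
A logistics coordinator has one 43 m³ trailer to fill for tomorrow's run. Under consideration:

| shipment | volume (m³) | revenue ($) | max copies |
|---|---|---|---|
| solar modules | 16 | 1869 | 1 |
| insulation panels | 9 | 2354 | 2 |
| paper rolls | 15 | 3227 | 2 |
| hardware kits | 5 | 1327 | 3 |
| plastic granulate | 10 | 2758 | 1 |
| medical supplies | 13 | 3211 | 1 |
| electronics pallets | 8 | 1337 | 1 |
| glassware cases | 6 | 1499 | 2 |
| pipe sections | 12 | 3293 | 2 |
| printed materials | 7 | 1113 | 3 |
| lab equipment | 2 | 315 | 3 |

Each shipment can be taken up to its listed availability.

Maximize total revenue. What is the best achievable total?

11698

A density-first pass picks hardware kits + plastic granulate + 2×pipe sections + 2×lab equipment — 11301 at 43 m³.
Dropping hardware kits and 2×lab equipment frees 9 m³; slotting in insulation panels (9 m³) lifts the total to 11698 at 43 m³.
Every other selection either busts 43 m³ or exceeds an availability limit or fails to beat 11698.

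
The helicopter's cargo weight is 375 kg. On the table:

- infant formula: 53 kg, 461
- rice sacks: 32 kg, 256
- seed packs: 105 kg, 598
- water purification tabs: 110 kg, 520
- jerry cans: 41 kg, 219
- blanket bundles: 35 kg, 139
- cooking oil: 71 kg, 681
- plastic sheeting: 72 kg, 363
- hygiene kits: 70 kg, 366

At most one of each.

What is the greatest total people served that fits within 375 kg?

2581

Infant formula + rice sacks + seed packs + jerry cans + cooking oil + hygiene kits uses 372 of the 375 kg and totals 2581.
Next best is infant formula + rice sacks + seed packs + jerry cans + cooking oil + plastic sheeting at 2578 (374 kg) — short by 3.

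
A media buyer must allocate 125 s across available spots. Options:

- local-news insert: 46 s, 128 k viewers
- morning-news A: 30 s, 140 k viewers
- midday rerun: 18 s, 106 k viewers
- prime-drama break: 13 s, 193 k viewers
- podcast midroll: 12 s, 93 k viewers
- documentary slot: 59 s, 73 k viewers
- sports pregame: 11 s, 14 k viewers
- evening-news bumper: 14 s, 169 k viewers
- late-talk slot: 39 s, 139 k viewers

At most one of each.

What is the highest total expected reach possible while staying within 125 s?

761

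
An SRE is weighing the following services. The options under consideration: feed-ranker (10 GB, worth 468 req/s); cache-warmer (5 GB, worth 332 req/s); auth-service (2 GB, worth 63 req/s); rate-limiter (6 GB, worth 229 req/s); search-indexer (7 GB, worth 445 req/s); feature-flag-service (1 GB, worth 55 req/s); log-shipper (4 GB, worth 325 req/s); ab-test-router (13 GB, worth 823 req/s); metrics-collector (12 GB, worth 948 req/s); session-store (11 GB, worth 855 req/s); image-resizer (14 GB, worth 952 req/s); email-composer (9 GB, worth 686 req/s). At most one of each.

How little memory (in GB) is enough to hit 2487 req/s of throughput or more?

32

Need the lightest bundle worth ≥ 2487.
metrics-collector + session-store + email-composer: 2489 throughput at 32 GB.
No combination under 32 GB hits 2487.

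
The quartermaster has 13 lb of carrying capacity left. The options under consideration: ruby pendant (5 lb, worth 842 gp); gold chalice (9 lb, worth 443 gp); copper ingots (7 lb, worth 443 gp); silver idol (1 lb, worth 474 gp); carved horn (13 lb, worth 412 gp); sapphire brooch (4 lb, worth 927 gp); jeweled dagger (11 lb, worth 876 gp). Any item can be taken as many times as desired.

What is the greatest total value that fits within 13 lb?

6162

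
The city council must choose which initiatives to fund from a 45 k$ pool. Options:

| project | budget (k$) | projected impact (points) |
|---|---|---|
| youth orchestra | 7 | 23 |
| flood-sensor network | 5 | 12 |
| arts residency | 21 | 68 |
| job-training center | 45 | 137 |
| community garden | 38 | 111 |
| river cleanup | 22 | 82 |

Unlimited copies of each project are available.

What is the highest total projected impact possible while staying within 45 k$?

164

The ratio ordering already packs tightly: 2×river cleanup, 44 k$, 164.
Every other selection either busts 45 k$ or fails to beat 164.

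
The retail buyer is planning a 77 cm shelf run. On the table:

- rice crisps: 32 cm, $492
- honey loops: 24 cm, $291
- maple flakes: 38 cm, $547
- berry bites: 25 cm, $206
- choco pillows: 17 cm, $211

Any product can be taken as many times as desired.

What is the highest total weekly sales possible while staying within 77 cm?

1094

The ratio heuristic lands on 2×rice crisps (984) but leaves 13 cm idle.
The 64 cm tied up in 2×rice crisps is better spent on 2×maple flakes — total rises to 1094 (76 cm).
Every other selection either busts 77 cm or fails to beat 1094.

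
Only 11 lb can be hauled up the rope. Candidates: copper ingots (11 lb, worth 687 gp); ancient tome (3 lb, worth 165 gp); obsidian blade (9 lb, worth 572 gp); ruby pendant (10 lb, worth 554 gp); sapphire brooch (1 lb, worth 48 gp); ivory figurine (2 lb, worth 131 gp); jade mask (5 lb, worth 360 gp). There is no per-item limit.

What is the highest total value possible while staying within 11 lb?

768

Ranking by ratio (value/lb): jade mask 72.00, ivory figurine 65.50, obsidian blade 63.56.
Sapphire brooch + 2×jade mask uses 11 of the 11 lb and totals 768.
No other feasible combination exceeds 768.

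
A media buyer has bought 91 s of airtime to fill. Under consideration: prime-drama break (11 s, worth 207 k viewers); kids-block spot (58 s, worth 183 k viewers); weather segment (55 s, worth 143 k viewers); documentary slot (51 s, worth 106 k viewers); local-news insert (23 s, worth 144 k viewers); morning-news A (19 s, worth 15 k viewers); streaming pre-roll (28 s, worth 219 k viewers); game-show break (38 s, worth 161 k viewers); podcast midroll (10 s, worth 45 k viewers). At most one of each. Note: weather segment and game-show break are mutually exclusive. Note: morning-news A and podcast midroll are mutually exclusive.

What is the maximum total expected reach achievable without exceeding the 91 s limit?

632

Best packing: prime-drama break + streaming pre-roll + game-show break + podcast midroll — 87 s, 632 total.
No other feasible combination exceeds 632.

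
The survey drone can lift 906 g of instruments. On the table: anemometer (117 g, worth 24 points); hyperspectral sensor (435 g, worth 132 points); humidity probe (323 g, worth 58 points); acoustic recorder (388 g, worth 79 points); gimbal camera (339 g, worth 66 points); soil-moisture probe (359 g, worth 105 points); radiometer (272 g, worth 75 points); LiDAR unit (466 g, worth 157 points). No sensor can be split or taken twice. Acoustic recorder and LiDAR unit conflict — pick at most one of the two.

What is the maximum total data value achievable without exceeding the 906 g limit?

289

Taking hyperspectral sensor + LiDAR unit: 901 g used, 289 in data value.
That's the maximum — no feasible swap from here does better than 289.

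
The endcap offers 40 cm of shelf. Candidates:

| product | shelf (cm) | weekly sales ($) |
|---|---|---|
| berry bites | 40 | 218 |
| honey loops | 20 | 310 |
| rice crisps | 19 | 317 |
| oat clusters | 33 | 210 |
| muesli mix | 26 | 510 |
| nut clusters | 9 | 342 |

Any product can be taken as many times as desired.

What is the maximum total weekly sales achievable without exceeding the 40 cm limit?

Ranking by ratio (weekly sales/cm): nut clusters 38.00, muesli mix 19.62, rice crisps 16.68, honey loops 15.50.
The ratio ordering already packs tightly: 4×nut clusters, 36 cm, 1368.
No other feasible combination exceeds 1368.

1368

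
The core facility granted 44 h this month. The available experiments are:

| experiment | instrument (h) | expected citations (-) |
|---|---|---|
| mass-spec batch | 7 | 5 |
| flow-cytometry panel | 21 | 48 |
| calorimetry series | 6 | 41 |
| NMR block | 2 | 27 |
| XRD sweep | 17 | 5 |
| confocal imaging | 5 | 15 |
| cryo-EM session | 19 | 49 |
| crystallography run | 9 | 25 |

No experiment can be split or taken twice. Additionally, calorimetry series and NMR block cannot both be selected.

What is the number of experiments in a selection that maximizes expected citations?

4

Optimal total is 130.
One optimal bundle: calorimetry series + confocal imaging + cryo-EM session + crystallography run (39 h).
All optima have 4 experiments.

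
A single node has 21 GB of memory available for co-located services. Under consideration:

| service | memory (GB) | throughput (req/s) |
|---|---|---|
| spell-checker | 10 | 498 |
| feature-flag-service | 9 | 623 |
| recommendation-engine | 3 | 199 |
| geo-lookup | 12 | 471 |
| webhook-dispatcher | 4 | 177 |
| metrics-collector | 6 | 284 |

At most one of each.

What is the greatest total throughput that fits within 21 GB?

1121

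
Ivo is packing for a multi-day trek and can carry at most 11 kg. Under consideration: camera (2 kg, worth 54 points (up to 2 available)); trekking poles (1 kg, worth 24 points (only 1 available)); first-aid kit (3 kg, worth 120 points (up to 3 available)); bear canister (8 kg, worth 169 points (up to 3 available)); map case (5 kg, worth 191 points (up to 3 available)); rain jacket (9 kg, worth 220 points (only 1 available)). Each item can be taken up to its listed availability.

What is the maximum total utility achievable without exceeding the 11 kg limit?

431

A density-first pass picks camera + 3×first-aid kit — 414 at 11 kg.
Dropping camera and first-aid kit frees 5 kg; slotting in map case (5 kg) lifts the total to 431 at 11 kg.
Every other selection either busts 11 kg or exceeds an availability limit or fails to beat 431.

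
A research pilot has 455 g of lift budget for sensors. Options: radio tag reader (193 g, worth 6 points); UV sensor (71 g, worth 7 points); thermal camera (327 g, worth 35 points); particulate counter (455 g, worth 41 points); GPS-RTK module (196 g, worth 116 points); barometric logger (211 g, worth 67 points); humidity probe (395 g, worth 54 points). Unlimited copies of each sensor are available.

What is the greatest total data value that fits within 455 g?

Density check — GPS-RTK module 0.59, barometric logger 0.32, humidity probe 0.14, thermal camera 0.11 are the best per g.
The ratio ordering already packs tightly: 2×GPS-RTK module, 392 g, 232.
Every other selection either busts 455 g or fails to beat 232.

232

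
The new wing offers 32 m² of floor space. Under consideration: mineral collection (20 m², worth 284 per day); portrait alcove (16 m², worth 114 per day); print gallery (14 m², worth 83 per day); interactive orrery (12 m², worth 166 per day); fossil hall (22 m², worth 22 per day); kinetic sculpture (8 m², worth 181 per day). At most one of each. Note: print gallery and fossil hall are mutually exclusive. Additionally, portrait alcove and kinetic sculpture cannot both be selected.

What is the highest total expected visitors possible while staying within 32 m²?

Taking mineral collection + kinetic sculpture: 28 m² used, 465 in expected visitors.
The closest alternative, mineral collection + interactive orrery, reaches only 450.

465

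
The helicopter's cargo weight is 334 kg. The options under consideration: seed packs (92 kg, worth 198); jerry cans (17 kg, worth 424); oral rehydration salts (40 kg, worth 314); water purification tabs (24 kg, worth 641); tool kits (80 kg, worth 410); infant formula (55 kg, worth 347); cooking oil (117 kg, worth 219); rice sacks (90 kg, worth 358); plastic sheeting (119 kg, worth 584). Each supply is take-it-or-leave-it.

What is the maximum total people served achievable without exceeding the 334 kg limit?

Ranking by ratio (people served/kg): water purification tabs 26.71, jerry cans 24.94, oral rehydration salts 7.85, infant formula 6.31.
Jerry cans + oral rehydration salts + water purification tabs + tool kits + infant formula + rice sacks uses 306 of the 334 kg and totals 2494.

2494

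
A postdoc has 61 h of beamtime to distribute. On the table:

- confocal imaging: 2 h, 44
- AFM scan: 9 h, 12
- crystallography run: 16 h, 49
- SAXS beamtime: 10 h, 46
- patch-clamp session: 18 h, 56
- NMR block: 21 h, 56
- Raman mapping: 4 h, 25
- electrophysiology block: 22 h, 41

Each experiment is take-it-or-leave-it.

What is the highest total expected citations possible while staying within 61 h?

Taking confocal imaging + AFM scan + crystallography run + SAXS beamtime + patch-clamp session + Raman mapping: 59 h used, 232 in expected citations.
Runner-up confocal imaging + crystallography run + patch-clamp session + NMR block + Raman mapping tops out at 230.

232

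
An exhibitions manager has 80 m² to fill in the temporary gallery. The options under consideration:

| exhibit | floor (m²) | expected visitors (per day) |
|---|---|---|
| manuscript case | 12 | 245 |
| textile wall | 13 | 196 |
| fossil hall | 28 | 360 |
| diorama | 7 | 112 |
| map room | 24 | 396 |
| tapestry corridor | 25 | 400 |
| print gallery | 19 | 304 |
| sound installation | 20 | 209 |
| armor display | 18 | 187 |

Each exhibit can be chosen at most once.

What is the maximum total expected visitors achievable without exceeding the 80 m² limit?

1345

Taking the top-ratio exhibits first gives manuscript case + diorama + map room + tapestry corridor for 1153 (68 m²).
Replace diorama with print gallery: the trade gains 192 net, giving 1345 at 80 m².
Runner-up manuscript case + textile wall + diorama + tapestry corridor + print gallery tops out at 1257.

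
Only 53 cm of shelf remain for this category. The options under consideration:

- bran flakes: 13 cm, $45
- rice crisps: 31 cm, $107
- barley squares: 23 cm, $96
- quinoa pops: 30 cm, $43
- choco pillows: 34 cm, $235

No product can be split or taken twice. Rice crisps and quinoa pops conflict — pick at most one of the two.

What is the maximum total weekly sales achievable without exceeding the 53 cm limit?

By weekly sales per cm: choco pillows 6.91, barley squares 4.17, bran flakes 3.46 lead.
Best packing: bran flakes + choco pillows — 47 cm, 280 total.

280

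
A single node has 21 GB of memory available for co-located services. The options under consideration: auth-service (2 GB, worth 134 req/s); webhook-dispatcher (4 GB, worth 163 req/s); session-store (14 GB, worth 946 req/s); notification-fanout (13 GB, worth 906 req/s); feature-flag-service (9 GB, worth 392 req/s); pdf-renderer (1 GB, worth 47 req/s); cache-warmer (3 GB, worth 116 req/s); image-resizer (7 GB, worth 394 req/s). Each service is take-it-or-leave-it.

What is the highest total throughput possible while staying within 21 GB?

1347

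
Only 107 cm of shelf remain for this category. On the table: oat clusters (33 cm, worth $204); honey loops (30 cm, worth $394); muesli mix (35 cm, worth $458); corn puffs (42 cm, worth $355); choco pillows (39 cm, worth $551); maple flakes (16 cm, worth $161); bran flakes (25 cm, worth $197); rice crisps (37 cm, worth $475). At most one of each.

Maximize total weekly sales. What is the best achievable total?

1420

Greedy by ratio would take honey loops + muesli mix + choco pillows: 104 cm used, total 1403.
The 35 cm tied up in muesli mix is better spent on rice crisps — total rises to 1420 (106 cm).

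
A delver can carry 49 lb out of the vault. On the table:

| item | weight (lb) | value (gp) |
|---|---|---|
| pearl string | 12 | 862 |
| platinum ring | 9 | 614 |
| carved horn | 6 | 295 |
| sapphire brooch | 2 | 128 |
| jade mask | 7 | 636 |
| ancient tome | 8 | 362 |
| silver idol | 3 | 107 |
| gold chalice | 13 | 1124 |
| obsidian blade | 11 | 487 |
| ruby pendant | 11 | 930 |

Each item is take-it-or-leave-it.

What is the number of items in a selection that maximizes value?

5

Optimal total is 3847.
One optimal bundle: pearl string + carved horn + jade mask + gold chalice + ruby pendant (49 lb).
All optima have 5 items.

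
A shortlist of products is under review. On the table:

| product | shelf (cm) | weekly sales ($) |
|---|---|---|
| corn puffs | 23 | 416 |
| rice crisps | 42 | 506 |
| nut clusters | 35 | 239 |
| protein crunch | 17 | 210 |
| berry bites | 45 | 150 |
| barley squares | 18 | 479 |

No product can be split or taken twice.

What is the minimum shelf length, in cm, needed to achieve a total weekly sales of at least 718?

Minimise cm subject to total weekly sales ≥ 718.
corn puffs + barley squares: 895 weekly sales at 41 cm.
No combination under 41 cm hits 718.

41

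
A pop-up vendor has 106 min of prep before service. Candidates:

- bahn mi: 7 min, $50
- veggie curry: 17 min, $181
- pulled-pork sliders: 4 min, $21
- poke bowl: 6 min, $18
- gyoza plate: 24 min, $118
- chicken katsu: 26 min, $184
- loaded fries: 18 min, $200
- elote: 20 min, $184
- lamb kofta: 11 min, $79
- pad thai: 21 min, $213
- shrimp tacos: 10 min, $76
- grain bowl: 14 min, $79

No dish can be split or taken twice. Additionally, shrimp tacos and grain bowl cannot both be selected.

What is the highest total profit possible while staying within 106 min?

983

By profit per min: loaded fries 11.11, veggie curry 10.65, pad thai 10.14, elote 9.20 lead.
Taking veggie curry + pulled-pork sliders + chicken katsu + loaded fries + elote + pad thai: 106 min used, 983 in profit.
No other feasible combination exceeds 983.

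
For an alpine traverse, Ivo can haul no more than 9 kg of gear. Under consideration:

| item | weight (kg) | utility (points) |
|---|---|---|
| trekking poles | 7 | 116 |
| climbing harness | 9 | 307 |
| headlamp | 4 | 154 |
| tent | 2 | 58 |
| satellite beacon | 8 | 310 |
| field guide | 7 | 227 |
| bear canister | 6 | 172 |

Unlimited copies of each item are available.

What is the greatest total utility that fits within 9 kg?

Best packing: satellite beacon — 8 kg, 310 total.
No other feasible combination exceeds 310.

310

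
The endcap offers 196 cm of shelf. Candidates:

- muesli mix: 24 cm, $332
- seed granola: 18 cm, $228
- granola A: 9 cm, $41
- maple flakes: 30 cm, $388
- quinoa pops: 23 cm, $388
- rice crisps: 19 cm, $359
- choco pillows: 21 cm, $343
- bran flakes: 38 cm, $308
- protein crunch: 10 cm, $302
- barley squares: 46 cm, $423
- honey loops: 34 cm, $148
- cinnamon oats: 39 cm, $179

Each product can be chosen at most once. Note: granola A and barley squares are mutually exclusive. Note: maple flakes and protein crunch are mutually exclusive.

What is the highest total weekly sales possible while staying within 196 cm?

2523

By weekly sales per cm: protein crunch 30.20, rice crisps 18.89, quinoa pops 16.87, choco pillows 16.33 lead.
Taking muesli mix + seed granola + quinoa pops + rice crisps + choco pillows + protein crunch + barley squares + honey loops: 195 cm used, 2523 in weekly sales.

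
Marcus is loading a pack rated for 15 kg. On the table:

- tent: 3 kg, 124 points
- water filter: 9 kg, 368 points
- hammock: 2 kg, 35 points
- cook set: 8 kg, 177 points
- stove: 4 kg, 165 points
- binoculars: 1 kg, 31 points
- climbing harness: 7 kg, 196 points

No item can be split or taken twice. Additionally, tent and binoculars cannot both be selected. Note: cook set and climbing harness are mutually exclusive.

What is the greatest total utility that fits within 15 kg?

568

Water filter + hammock + stove uses 15 of the 15 kg and totals 568.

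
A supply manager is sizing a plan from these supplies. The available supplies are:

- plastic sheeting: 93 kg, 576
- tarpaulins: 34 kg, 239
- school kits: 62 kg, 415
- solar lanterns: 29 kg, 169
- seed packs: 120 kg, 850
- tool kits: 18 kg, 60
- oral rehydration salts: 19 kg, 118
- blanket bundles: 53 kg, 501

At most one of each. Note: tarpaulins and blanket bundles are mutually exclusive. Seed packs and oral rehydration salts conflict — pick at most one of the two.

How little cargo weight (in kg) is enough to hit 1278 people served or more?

173

Minimise kg subject to total people served ≥ 1278.
seed packs + blanket bundles reaches 1351 using 173 kg.
Below 173 kg the best achievable stays under 1278.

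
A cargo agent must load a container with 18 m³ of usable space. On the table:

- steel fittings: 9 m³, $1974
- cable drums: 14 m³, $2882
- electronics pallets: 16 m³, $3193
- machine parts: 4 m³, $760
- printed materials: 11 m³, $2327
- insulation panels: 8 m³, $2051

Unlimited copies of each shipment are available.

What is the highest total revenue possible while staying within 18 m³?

4102

The ratio ordering already packs tightly: 2×insulation panels, 16 m³, 4102.
Nothing else within 18 m³ beats 4102.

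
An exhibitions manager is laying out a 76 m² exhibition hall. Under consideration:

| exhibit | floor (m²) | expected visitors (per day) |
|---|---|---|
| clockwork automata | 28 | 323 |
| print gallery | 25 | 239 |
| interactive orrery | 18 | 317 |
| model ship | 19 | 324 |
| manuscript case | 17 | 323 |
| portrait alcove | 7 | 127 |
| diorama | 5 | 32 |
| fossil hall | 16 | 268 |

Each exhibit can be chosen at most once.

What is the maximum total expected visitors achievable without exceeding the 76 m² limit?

1264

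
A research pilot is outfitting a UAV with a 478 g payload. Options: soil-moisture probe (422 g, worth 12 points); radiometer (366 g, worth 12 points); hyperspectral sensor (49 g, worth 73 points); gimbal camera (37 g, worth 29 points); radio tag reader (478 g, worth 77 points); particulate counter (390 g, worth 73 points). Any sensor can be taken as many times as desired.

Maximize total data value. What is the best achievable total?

686

By data value per g: hyperspectral sensor 1.49, gimbal camera 0.78, particulate counter 0.19, radio tag reader 0.16 lead.
9×hyperspectral sensor + gimbal camera uses 478 of the 478 g and totals 686.
No other feasible combination exceeds 686.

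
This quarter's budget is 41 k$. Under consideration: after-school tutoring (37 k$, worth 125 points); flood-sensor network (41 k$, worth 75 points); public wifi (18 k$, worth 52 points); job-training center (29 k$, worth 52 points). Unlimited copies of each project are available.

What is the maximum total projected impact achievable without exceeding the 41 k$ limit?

125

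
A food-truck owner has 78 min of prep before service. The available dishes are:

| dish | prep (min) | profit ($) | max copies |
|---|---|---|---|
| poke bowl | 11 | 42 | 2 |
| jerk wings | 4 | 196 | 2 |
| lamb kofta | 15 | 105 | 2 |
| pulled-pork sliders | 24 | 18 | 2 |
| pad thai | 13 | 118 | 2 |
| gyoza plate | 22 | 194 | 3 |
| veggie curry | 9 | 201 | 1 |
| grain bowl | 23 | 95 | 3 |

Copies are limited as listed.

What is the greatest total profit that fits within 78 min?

1099

Density check — jerk wings 49.00, veggie curry 22.33, pad thai 9.08, gyoza plate 8.82 are the best per min.
The ratio heuristic lands on poke bowl + 2×jerk wings + 2×pad thai + gyoza plate + veggie curry (1065) but leaves 2 min idle.
Dropping poke bowl and pad thai frees 24 min; slotting in gyoza plate (22 min) lifts the total to 1099 at 74 min.
Nothing else within 78 min beats 1099.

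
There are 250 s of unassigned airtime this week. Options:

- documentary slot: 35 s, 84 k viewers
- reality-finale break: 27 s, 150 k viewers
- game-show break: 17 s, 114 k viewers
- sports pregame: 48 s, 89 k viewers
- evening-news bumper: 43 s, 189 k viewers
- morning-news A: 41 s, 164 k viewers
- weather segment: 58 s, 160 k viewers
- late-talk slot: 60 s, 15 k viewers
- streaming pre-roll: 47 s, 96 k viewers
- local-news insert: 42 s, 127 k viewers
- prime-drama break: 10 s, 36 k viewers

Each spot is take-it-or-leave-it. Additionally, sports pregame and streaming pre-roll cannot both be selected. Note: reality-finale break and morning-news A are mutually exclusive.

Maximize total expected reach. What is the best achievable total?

874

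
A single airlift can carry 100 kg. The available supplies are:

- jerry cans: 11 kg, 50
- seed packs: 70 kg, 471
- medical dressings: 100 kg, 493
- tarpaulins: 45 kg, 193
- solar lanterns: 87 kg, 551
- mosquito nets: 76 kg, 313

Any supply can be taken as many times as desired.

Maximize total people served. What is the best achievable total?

601

Ranking by ratio (people served/kg): seed packs 6.73, solar lanterns 6.33, medical dressings 4.93.
Greedy by ratio would take 2×jerry cans + seed packs: 92 kg used, total 571.
Replace jerry cans and seed packs with solar lanterns: the trade gains 30 net, giving 601 at 98 kg.
Nothing else within 100 kg beats 601.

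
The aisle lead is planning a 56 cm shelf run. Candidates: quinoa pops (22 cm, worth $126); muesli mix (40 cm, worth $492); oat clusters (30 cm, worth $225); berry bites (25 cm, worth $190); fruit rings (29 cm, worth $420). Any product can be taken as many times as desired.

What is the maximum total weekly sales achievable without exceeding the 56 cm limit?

610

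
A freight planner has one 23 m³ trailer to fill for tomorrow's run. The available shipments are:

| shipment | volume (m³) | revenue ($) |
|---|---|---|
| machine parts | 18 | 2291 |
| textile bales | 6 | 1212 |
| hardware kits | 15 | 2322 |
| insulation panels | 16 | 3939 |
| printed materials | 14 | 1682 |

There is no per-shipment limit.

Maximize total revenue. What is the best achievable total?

5151

Density check — insulation panels 246.19, textile bales 202.00, hardware kits 154.80, machine parts 127.28 are the best per m³.
Best packing: textile bales + insulation panels — 22 m³, 5151 total.
That's the maximum — no swap from here does better than 5151.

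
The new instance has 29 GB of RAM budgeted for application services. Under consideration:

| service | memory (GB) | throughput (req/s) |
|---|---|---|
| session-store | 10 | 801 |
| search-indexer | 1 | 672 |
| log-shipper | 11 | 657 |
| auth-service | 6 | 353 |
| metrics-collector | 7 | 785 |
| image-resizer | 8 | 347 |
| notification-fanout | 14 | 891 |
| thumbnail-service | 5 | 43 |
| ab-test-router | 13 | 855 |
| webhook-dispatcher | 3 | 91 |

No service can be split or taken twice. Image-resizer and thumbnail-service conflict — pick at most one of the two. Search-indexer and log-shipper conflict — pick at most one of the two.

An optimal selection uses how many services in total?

5

Optimal total is 2702.
session-store + search-indexer + auth-service + metrics-collector + webhook-dispatcher hits 2702 at 27 GB.
All optima have 5 services.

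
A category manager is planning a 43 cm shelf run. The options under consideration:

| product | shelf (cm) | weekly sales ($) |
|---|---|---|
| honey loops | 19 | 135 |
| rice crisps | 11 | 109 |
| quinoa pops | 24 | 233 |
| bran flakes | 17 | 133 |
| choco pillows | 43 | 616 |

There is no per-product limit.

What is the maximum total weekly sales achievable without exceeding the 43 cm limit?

616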